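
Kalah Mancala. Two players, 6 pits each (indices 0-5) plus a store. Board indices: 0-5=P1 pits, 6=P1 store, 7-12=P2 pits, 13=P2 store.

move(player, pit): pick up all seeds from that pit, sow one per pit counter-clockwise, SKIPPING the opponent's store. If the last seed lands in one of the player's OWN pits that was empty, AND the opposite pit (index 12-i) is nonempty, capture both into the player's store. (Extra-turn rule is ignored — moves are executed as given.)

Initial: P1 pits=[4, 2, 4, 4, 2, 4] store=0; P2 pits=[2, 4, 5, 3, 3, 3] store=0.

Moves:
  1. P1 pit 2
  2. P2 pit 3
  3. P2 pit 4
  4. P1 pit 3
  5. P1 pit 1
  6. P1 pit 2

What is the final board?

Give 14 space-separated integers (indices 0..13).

Move 1: P1 pit2 -> P1=[4,2,0,5,3,5](1) P2=[2,4,5,3,3,3](0)
Move 2: P2 pit3 -> P1=[4,2,0,5,3,5](1) P2=[2,4,5,0,4,4](1)
Move 3: P2 pit4 -> P1=[5,3,0,5,3,5](1) P2=[2,4,5,0,0,5](2)
Move 4: P1 pit3 -> P1=[5,3,0,0,4,6](2) P2=[3,5,5,0,0,5](2)
Move 5: P1 pit1 -> P1=[5,0,1,1,5,6](2) P2=[3,5,5,0,0,5](2)
Move 6: P1 pit2 -> P1=[5,0,0,2,5,6](2) P2=[3,5,5,0,0,5](2)

Answer: 5 0 0 2 5 6 2 3 5 5 0 0 5 2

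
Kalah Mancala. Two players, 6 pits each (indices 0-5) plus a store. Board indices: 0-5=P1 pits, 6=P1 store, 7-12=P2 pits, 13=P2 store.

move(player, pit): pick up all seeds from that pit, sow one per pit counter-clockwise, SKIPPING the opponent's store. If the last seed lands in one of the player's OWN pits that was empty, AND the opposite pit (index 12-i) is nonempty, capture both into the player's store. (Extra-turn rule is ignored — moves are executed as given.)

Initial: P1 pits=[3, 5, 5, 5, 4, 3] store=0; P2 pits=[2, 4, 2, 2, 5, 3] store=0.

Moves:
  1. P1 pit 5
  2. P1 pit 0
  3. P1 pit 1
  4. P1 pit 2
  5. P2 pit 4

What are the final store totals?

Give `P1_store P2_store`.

Move 1: P1 pit5 -> P1=[3,5,5,5,4,0](1) P2=[3,5,2,2,5,3](0)
Move 2: P1 pit0 -> P1=[0,6,6,6,4,0](1) P2=[3,5,2,2,5,3](0)
Move 3: P1 pit1 -> P1=[0,0,7,7,5,1](2) P2=[4,5,2,2,5,3](0)
Move 4: P1 pit2 -> P1=[0,0,0,8,6,2](3) P2=[5,6,3,2,5,3](0)
Move 5: P2 pit4 -> P1=[1,1,1,8,6,2](3) P2=[5,6,3,2,0,4](1)

Answer: 3 1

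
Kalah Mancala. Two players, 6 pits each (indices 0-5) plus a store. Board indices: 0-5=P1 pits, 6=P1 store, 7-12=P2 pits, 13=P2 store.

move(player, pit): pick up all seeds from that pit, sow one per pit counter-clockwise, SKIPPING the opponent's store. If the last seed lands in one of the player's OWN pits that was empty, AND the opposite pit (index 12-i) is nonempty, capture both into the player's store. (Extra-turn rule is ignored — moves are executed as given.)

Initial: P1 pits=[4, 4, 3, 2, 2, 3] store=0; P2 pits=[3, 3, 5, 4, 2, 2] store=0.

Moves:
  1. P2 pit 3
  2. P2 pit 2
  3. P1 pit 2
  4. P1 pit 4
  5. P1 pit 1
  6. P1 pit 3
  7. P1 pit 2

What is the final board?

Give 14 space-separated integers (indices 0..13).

Move 1: P2 pit3 -> P1=[5,4,3,2,2,3](0) P2=[3,3,5,0,3,3](1)
Move 2: P2 pit2 -> P1=[6,4,3,2,2,3](0) P2=[3,3,0,1,4,4](2)
Move 3: P1 pit2 -> P1=[6,4,0,3,3,4](0) P2=[3,3,0,1,4,4](2)
Move 4: P1 pit4 -> P1=[6,4,0,3,0,5](1) P2=[4,3,0,1,4,4](2)
Move 5: P1 pit1 -> P1=[6,0,1,4,1,6](1) P2=[4,3,0,1,4,4](2)
Move 6: P1 pit3 -> P1=[6,0,1,0,2,7](2) P2=[5,3,0,1,4,4](2)
Move 7: P1 pit2 -> P1=[6,0,0,1,2,7](2) P2=[5,3,0,1,4,4](2)

Answer: 6 0 0 1 2 7 2 5 3 0 1 4 4 2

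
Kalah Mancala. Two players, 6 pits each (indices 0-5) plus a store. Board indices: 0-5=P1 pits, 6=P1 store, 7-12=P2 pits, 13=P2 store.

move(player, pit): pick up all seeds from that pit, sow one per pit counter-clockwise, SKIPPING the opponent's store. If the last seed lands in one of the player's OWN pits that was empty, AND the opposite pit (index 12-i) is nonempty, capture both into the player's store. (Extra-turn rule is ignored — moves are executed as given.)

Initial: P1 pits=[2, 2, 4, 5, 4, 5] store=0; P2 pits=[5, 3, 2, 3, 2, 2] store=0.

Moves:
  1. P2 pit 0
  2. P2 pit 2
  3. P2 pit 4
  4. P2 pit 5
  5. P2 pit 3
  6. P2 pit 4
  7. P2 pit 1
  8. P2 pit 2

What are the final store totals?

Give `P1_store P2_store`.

Move 1: P2 pit0 -> P1=[2,2,4,5,4,5](0) P2=[0,4,3,4,3,3](0)
Move 2: P2 pit2 -> P1=[2,2,4,5,4,5](0) P2=[0,4,0,5,4,4](0)
Move 3: P2 pit4 -> P1=[3,3,4,5,4,5](0) P2=[0,4,0,5,0,5](1)
Move 4: P2 pit5 -> P1=[4,4,5,6,4,5](0) P2=[0,4,0,5,0,0](2)
Move 5: P2 pit3 -> P1=[5,5,5,6,4,5](0) P2=[0,4,0,0,1,1](3)
Move 6: P2 pit4 -> P1=[5,5,5,6,4,5](0) P2=[0,4,0,0,0,2](3)
Move 7: P2 pit1 -> P1=[5,5,5,6,4,5](0) P2=[0,0,1,1,1,3](3)
Move 8: P2 pit2 -> P1=[5,5,5,6,4,5](0) P2=[0,0,0,2,1,3](3)

Answer: 0 3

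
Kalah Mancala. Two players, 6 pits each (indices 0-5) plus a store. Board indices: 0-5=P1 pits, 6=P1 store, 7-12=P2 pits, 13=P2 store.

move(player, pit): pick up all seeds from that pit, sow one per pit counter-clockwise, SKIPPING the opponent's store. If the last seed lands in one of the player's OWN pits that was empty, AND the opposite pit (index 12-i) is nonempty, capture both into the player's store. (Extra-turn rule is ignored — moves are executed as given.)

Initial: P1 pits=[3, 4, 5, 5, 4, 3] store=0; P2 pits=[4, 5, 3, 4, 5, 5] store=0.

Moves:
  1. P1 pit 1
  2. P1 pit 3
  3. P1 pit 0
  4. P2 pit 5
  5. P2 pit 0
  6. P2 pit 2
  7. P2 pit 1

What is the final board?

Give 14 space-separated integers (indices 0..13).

Move 1: P1 pit1 -> P1=[3,0,6,6,5,4](0) P2=[4,5,3,4,5,5](0)
Move 2: P1 pit3 -> P1=[3,0,6,0,6,5](1) P2=[5,6,4,4,5,5](0)
Move 3: P1 pit0 -> P1=[0,1,7,0,6,5](6) P2=[5,6,0,4,5,5](0)
Move 4: P2 pit5 -> P1=[1,2,8,1,6,5](6) P2=[5,6,0,4,5,0](1)
Move 5: P2 pit0 -> P1=[0,2,8,1,6,5](6) P2=[0,7,1,5,6,0](3)
Move 6: P2 pit2 -> P1=[0,2,8,1,6,5](6) P2=[0,7,0,6,6,0](3)
Move 7: P2 pit1 -> P1=[1,3,8,1,6,5](6) P2=[0,0,1,7,7,1](4)

Answer: 1 3 8 1 6 5 6 0 0 1 7 7 1 4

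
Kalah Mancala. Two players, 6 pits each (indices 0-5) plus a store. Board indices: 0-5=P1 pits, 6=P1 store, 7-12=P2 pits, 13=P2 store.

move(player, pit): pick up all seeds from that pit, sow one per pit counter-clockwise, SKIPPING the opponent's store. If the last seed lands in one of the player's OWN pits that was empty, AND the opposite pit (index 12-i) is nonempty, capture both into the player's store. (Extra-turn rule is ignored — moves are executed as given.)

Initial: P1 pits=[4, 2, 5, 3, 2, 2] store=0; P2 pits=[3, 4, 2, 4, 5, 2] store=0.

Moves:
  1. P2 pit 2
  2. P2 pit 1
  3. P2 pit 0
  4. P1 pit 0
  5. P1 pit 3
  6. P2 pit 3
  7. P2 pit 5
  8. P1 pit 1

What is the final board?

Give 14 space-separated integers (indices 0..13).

Answer: 2 0 9 2 5 4 2 1 1 2 0 8 0 2

Derivation:
Move 1: P2 pit2 -> P1=[4,2,5,3,2,2](0) P2=[3,4,0,5,6,2](0)
Move 2: P2 pit1 -> P1=[4,2,5,3,2,2](0) P2=[3,0,1,6,7,3](0)
Move 3: P2 pit0 -> P1=[4,2,5,3,2,2](0) P2=[0,1,2,7,7,3](0)
Move 4: P1 pit0 -> P1=[0,3,6,4,3,2](0) P2=[0,1,2,7,7,3](0)
Move 5: P1 pit3 -> P1=[0,3,6,0,4,3](1) P2=[1,1,2,7,7,3](0)
Move 6: P2 pit3 -> P1=[1,4,7,1,4,3](1) P2=[1,1,2,0,8,4](1)
Move 7: P2 pit5 -> P1=[2,5,8,1,4,3](1) P2=[1,1,2,0,8,0](2)
Move 8: P1 pit1 -> P1=[2,0,9,2,5,4](2) P2=[1,1,2,0,8,0](2)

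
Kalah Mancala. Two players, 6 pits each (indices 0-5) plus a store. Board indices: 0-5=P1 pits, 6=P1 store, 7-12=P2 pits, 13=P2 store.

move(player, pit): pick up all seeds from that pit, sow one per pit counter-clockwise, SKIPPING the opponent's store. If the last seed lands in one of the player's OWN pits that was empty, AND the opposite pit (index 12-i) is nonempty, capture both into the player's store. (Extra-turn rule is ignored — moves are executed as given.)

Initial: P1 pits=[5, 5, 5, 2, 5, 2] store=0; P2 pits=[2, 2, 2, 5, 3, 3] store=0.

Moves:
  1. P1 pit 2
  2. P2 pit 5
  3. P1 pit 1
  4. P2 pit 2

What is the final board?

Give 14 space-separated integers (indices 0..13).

Move 1: P1 pit2 -> P1=[5,5,0,3,6,3](1) P2=[3,2,2,5,3,3](0)
Move 2: P2 pit5 -> P1=[6,6,0,3,6,3](1) P2=[3,2,2,5,3,0](1)
Move 3: P1 pit1 -> P1=[6,0,1,4,7,4](2) P2=[4,2,2,5,3,0](1)
Move 4: P2 pit2 -> P1=[6,0,1,4,7,4](2) P2=[4,2,0,6,4,0](1)

Answer: 6 0 1 4 7 4 2 4 2 0 6 4 0 1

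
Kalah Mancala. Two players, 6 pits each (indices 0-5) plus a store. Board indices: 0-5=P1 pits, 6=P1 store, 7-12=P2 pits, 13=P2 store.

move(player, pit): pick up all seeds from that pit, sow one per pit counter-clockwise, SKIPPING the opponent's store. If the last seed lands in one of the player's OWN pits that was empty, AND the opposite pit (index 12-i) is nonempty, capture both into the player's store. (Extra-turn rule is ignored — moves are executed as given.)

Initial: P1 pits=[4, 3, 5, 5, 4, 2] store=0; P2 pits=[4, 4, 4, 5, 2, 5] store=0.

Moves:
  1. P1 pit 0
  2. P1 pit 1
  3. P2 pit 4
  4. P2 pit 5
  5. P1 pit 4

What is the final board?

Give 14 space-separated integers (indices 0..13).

Answer: 1 1 8 8 0 4 1 5 5 5 6 1 0 2

Derivation:
Move 1: P1 pit0 -> P1=[0,4,6,6,5,2](0) P2=[4,4,4,5,2,5](0)
Move 2: P1 pit1 -> P1=[0,0,7,7,6,3](0) P2=[4,4,4,5,2,5](0)
Move 3: P2 pit4 -> P1=[0,0,7,7,6,3](0) P2=[4,4,4,5,0,6](1)
Move 4: P2 pit5 -> P1=[1,1,8,8,7,3](0) P2=[4,4,4,5,0,0](2)
Move 5: P1 pit4 -> P1=[1,1,8,8,0,4](1) P2=[5,5,5,6,1,0](2)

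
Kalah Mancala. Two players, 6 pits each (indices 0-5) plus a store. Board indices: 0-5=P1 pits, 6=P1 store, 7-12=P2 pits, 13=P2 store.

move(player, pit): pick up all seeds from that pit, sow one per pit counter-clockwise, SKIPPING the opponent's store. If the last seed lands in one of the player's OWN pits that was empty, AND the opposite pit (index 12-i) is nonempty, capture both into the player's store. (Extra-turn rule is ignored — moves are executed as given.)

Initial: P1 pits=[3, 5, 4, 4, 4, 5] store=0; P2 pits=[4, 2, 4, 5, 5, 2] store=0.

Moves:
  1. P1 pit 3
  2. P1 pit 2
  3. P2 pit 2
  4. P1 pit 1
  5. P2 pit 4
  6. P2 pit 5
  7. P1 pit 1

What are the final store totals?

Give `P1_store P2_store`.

Answer: 3 3

Derivation:
Move 1: P1 pit3 -> P1=[3,5,4,0,5,6](1) P2=[5,2,4,5,5,2](0)
Move 2: P1 pit2 -> P1=[3,5,0,1,6,7](2) P2=[5,2,4,5,5,2](0)
Move 3: P2 pit2 -> P1=[3,5,0,1,6,7](2) P2=[5,2,0,6,6,3](1)
Move 4: P1 pit1 -> P1=[3,0,1,2,7,8](3) P2=[5,2,0,6,6,3](1)
Move 5: P2 pit4 -> P1=[4,1,2,3,7,8](3) P2=[5,2,0,6,0,4](2)
Move 6: P2 pit5 -> P1=[5,2,3,3,7,8](3) P2=[5,2,0,6,0,0](3)
Move 7: P1 pit1 -> P1=[5,0,4,4,7,8](3) P2=[5,2,0,6,0,0](3)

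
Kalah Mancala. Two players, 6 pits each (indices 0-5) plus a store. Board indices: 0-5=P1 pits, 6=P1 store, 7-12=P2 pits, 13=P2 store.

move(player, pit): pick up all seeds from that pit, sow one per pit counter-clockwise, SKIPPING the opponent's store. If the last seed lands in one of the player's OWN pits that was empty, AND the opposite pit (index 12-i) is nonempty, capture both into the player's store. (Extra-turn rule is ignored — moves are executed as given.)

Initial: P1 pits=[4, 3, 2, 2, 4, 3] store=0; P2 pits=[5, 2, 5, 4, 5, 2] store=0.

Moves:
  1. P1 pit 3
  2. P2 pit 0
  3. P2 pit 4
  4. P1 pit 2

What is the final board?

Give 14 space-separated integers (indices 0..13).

Move 1: P1 pit3 -> P1=[4,3,2,0,5,4](0) P2=[5,2,5,4,5,2](0)
Move 2: P2 pit0 -> P1=[4,3,2,0,5,4](0) P2=[0,3,6,5,6,3](0)
Move 3: P2 pit4 -> P1=[5,4,3,1,5,4](0) P2=[0,3,6,5,0,4](1)
Move 4: P1 pit2 -> P1=[5,4,0,2,6,5](0) P2=[0,3,6,5,0,4](1)

Answer: 5 4 0 2 6 5 0 0 3 6 5 0 4 1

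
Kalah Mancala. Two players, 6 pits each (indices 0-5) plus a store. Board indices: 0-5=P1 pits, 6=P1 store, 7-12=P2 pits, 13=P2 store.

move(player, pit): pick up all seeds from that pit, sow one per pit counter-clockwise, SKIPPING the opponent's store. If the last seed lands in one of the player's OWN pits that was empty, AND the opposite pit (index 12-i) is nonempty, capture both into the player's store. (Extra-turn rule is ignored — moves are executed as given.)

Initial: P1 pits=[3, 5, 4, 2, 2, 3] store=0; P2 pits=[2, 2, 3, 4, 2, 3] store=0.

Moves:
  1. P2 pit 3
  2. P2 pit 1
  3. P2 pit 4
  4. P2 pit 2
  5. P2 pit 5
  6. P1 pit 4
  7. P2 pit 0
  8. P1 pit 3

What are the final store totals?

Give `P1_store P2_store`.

Answer: 2 9

Derivation:
Move 1: P2 pit3 -> P1=[4,5,4,2,2,3](0) P2=[2,2,3,0,3,4](1)
Move 2: P2 pit1 -> P1=[4,5,0,2,2,3](0) P2=[2,0,4,0,3,4](6)
Move 3: P2 pit4 -> P1=[5,5,0,2,2,3](0) P2=[2,0,4,0,0,5](7)
Move 4: P2 pit2 -> P1=[5,5,0,2,2,3](0) P2=[2,0,0,1,1,6](8)
Move 5: P2 pit5 -> P1=[6,6,1,3,3,3](0) P2=[2,0,0,1,1,0](9)
Move 6: P1 pit4 -> P1=[6,6,1,3,0,4](1) P2=[3,0,0,1,1,0](9)
Move 7: P2 pit0 -> P1=[6,6,1,3,0,4](1) P2=[0,1,1,2,1,0](9)
Move 8: P1 pit3 -> P1=[6,6,1,0,1,5](2) P2=[0,1,1,2,1,0](9)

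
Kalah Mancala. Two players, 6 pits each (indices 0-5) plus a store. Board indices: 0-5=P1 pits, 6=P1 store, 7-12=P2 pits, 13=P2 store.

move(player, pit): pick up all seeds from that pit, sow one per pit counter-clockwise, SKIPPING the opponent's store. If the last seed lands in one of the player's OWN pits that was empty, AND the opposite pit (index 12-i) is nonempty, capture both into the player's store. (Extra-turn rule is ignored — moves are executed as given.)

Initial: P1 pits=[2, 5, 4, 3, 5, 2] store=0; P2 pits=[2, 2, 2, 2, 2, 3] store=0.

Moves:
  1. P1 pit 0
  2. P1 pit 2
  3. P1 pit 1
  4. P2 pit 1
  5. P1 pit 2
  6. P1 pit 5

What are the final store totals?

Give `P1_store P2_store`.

Move 1: P1 pit0 -> P1=[0,6,5,3,5,2](0) P2=[2,2,2,2,2,3](0)
Move 2: P1 pit2 -> P1=[0,6,0,4,6,3](1) P2=[3,2,2,2,2,3](0)
Move 3: P1 pit1 -> P1=[0,0,1,5,7,4](2) P2=[4,2,2,2,2,3](0)
Move 4: P2 pit1 -> P1=[0,0,1,5,7,4](2) P2=[4,0,3,3,2,3](0)
Move 5: P1 pit2 -> P1=[0,0,0,6,7,4](2) P2=[4,0,3,3,2,3](0)
Move 6: P1 pit5 -> P1=[0,0,0,6,7,0](3) P2=[5,1,4,3,2,3](0)

Answer: 3 0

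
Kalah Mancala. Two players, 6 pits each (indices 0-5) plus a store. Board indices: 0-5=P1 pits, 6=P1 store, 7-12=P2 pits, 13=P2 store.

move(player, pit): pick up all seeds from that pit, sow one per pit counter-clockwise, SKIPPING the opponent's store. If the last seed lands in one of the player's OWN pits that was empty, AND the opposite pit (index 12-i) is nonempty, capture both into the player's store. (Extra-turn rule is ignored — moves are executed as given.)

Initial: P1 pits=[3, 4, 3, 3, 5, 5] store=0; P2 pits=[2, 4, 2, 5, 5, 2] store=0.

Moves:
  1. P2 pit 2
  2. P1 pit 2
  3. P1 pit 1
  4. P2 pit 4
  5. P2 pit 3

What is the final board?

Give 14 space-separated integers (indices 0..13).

Answer: 5 2 3 6 7 7 0 2 4 0 0 1 4 2

Derivation:
Move 1: P2 pit2 -> P1=[3,4,3,3,5,5](0) P2=[2,4,0,6,6,2](0)
Move 2: P1 pit2 -> P1=[3,4,0,4,6,6](0) P2=[2,4,0,6,6,2](0)
Move 3: P1 pit1 -> P1=[3,0,1,5,7,7](0) P2=[2,4,0,6,6,2](0)
Move 4: P2 pit4 -> P1=[4,1,2,6,7,7](0) P2=[2,4,0,6,0,3](1)
Move 5: P2 pit3 -> P1=[5,2,3,6,7,7](0) P2=[2,4,0,0,1,4](2)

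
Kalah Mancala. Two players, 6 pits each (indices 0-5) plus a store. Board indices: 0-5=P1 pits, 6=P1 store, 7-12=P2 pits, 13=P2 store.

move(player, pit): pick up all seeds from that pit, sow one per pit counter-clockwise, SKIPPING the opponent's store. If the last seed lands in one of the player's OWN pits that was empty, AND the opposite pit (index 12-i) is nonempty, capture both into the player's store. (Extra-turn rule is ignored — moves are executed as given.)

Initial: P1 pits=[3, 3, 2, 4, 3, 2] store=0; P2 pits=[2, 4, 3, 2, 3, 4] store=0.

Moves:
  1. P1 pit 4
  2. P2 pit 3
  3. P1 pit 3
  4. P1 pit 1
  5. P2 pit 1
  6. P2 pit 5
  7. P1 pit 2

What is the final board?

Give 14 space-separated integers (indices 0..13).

Answer: 4 1 0 3 4 5 3 4 0 4 1 5 0 1

Derivation:
Move 1: P1 pit4 -> P1=[3,3,2,4,0,3](1) P2=[3,4,3,2,3,4](0)
Move 2: P2 pit3 -> P1=[3,3,2,4,0,3](1) P2=[3,4,3,0,4,5](0)
Move 3: P1 pit3 -> P1=[3,3,2,0,1,4](2) P2=[4,4,3,0,4,5](0)
Move 4: P1 pit1 -> P1=[3,0,3,1,2,4](2) P2=[4,4,3,0,4,5](0)
Move 5: P2 pit1 -> P1=[3,0,3,1,2,4](2) P2=[4,0,4,1,5,6](0)
Move 6: P2 pit5 -> P1=[4,1,4,2,3,4](2) P2=[4,0,4,1,5,0](1)
Move 7: P1 pit2 -> P1=[4,1,0,3,4,5](3) P2=[4,0,4,1,5,0](1)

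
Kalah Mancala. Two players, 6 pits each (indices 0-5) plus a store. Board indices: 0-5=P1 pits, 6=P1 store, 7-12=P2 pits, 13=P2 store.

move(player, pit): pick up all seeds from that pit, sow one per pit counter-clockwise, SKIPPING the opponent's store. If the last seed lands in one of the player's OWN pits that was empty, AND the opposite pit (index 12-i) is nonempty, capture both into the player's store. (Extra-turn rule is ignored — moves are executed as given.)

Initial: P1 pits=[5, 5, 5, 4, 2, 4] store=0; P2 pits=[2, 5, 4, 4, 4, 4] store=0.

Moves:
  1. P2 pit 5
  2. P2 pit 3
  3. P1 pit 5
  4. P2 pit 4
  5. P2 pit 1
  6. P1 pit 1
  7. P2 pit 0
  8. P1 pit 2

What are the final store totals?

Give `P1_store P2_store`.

Answer: 3 4

Derivation:
Move 1: P2 pit5 -> P1=[6,6,6,4,2,4](0) P2=[2,5,4,4,4,0](1)
Move 2: P2 pit3 -> P1=[7,6,6,4,2,4](0) P2=[2,5,4,0,5,1](2)
Move 3: P1 pit5 -> P1=[7,6,6,4,2,0](1) P2=[3,6,5,0,5,1](2)
Move 4: P2 pit4 -> P1=[8,7,7,4,2,0](1) P2=[3,6,5,0,0,2](3)
Move 5: P2 pit1 -> P1=[9,7,7,4,2,0](1) P2=[3,0,6,1,1,3](4)
Move 6: P1 pit1 -> P1=[9,0,8,5,3,1](2) P2=[4,1,6,1,1,3](4)
Move 7: P2 pit0 -> P1=[9,0,8,5,3,1](2) P2=[0,2,7,2,2,3](4)
Move 8: P1 pit2 -> P1=[9,0,0,6,4,2](3) P2=[1,3,8,3,2,3](4)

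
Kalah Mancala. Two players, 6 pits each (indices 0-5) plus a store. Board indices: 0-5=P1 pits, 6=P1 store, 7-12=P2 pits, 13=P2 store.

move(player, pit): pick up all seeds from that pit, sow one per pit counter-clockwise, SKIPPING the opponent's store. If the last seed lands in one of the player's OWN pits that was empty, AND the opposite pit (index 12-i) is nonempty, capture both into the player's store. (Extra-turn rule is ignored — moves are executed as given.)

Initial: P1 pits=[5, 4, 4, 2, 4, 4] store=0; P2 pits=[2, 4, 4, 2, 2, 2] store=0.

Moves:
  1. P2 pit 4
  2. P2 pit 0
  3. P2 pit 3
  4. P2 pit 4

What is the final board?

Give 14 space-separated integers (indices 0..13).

Move 1: P2 pit4 -> P1=[5,4,4,2,4,4](0) P2=[2,4,4,2,0,3](1)
Move 2: P2 pit0 -> P1=[5,4,4,2,4,4](0) P2=[0,5,5,2,0,3](1)
Move 3: P2 pit3 -> P1=[5,4,4,2,4,4](0) P2=[0,5,5,0,1,4](1)
Move 4: P2 pit4 -> P1=[5,4,4,2,4,4](0) P2=[0,5,5,0,0,5](1)

Answer: 5 4 4 2 4 4 0 0 5 5 0 0 5 1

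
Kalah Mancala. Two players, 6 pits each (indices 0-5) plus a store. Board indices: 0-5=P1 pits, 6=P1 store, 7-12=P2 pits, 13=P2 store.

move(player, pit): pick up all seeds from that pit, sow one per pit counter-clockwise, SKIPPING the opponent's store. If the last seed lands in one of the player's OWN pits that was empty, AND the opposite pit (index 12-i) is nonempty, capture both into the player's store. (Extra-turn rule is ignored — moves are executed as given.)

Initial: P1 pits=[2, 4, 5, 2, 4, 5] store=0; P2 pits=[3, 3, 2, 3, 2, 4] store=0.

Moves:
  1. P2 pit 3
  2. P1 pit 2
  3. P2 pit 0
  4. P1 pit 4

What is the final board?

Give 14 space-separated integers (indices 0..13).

Answer: 2 4 0 3 0 7 2 1 5 4 1 4 5 1

Derivation:
Move 1: P2 pit3 -> P1=[2,4,5,2,4,5](0) P2=[3,3,2,0,3,5](1)
Move 2: P1 pit2 -> P1=[2,4,0,3,5,6](1) P2=[4,3,2,0,3,5](1)
Move 3: P2 pit0 -> P1=[2,4,0,3,5,6](1) P2=[0,4,3,1,4,5](1)
Move 4: P1 pit4 -> P1=[2,4,0,3,0,7](2) P2=[1,5,4,1,4,5](1)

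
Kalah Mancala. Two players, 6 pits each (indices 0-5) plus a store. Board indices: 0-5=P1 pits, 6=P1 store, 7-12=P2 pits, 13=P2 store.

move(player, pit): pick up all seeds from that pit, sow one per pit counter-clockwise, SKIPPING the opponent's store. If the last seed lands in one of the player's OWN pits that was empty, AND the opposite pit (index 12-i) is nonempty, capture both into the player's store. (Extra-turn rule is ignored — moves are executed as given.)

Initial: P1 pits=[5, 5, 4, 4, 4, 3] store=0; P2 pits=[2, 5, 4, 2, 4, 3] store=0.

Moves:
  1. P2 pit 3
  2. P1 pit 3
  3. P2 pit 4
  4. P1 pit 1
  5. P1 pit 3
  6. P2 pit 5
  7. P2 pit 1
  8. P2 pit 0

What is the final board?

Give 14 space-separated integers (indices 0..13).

Answer: 7 1 7 1 7 5 2 0 1 6 2 2 1 3

Derivation:
Move 1: P2 pit3 -> P1=[5,5,4,4,4,3](0) P2=[2,5,4,0,5,4](0)
Move 2: P1 pit3 -> P1=[5,5,4,0,5,4](1) P2=[3,5,4,0,5,4](0)
Move 3: P2 pit4 -> P1=[6,6,5,0,5,4](1) P2=[3,5,4,0,0,5](1)
Move 4: P1 pit1 -> P1=[6,0,6,1,6,5](2) P2=[4,5,4,0,0,5](1)
Move 5: P1 pit3 -> P1=[6,0,6,0,7,5](2) P2=[4,5,4,0,0,5](1)
Move 6: P2 pit5 -> P1=[7,1,7,1,7,5](2) P2=[4,5,4,0,0,0](2)
Move 7: P2 pit1 -> P1=[7,1,7,1,7,5](2) P2=[4,0,5,1,1,1](3)
Move 8: P2 pit0 -> P1=[7,1,7,1,7,5](2) P2=[0,1,6,2,2,1](3)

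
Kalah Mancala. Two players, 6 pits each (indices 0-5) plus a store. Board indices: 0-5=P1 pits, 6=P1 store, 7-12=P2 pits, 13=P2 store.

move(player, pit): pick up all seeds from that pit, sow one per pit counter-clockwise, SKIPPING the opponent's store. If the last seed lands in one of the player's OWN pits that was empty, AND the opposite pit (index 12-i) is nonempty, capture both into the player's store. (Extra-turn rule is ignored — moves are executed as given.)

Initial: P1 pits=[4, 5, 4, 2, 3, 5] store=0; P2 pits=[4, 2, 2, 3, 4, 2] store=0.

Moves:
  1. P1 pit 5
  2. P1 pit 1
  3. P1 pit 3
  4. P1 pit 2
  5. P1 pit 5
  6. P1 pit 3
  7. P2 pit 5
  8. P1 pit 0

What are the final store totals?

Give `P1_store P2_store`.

Answer: 13 1

Derivation:
Move 1: P1 pit5 -> P1=[4,5,4,2,3,0](1) P2=[5,3,3,4,4,2](0)
Move 2: P1 pit1 -> P1=[4,0,5,3,4,1](2) P2=[5,3,3,4,4,2](0)
Move 3: P1 pit3 -> P1=[4,0,5,0,5,2](3) P2=[5,3,3,4,4,2](0)
Move 4: P1 pit2 -> P1=[4,0,0,1,6,3](4) P2=[6,3,3,4,4,2](0)
Move 5: P1 pit5 -> P1=[4,0,0,1,6,0](5) P2=[7,4,3,4,4,2](0)
Move 6: P1 pit3 -> P1=[4,0,0,0,7,0](5) P2=[7,4,3,4,4,2](0)
Move 7: P2 pit5 -> P1=[5,0,0,0,7,0](5) P2=[7,4,3,4,4,0](1)
Move 8: P1 pit0 -> P1=[0,1,1,1,8,0](13) P2=[0,4,3,4,4,0](1)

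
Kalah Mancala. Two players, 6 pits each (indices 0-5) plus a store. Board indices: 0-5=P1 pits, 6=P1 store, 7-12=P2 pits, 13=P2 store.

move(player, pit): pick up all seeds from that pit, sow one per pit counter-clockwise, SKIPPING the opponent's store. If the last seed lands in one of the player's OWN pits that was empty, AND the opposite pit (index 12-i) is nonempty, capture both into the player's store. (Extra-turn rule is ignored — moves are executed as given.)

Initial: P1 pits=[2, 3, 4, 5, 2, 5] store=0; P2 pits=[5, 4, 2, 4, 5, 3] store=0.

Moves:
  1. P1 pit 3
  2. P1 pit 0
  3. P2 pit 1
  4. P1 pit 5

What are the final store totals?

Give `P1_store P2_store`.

Move 1: P1 pit3 -> P1=[2,3,4,0,3,6](1) P2=[6,5,2,4,5,3](0)
Move 2: P1 pit0 -> P1=[0,4,5,0,3,6](1) P2=[6,5,2,4,5,3](0)
Move 3: P2 pit1 -> P1=[0,4,5,0,3,6](1) P2=[6,0,3,5,6,4](1)
Move 4: P1 pit5 -> P1=[0,4,5,0,3,0](2) P2=[7,1,4,6,7,4](1)

Answer: 2 1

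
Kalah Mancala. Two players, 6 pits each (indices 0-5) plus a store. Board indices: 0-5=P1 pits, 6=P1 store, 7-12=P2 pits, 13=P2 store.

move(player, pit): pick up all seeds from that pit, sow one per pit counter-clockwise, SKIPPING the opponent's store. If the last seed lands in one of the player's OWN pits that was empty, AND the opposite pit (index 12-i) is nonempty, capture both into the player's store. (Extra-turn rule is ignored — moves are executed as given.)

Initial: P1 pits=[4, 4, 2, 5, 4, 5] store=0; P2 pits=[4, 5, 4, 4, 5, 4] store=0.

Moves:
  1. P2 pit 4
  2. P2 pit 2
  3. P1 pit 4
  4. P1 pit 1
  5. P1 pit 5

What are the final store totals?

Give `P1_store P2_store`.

Answer: 3 2

Derivation:
Move 1: P2 pit4 -> P1=[5,5,3,5,4,5](0) P2=[4,5,4,4,0,5](1)
Move 2: P2 pit2 -> P1=[5,5,3,5,4,5](0) P2=[4,5,0,5,1,6](2)
Move 3: P1 pit4 -> P1=[5,5,3,5,0,6](1) P2=[5,6,0,5,1,6](2)
Move 4: P1 pit1 -> P1=[5,0,4,6,1,7](2) P2=[5,6,0,5,1,6](2)
Move 5: P1 pit5 -> P1=[5,0,4,6,1,0](3) P2=[6,7,1,6,2,7](2)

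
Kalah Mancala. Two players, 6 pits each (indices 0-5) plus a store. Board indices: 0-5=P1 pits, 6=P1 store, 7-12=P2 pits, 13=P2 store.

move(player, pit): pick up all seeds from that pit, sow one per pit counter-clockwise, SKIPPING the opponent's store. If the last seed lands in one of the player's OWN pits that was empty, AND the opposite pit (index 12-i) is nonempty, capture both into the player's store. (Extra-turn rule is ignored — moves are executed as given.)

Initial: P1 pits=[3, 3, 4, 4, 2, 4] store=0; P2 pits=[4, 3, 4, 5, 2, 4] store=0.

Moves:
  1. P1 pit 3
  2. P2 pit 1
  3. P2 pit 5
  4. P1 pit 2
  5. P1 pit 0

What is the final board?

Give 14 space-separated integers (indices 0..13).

Move 1: P1 pit3 -> P1=[3,3,4,0,3,5](1) P2=[5,3,4,5,2,4](0)
Move 2: P2 pit1 -> P1=[3,3,4,0,3,5](1) P2=[5,0,5,6,3,4](0)
Move 3: P2 pit5 -> P1=[4,4,5,0,3,5](1) P2=[5,0,5,6,3,0](1)
Move 4: P1 pit2 -> P1=[4,4,0,1,4,6](2) P2=[6,0,5,6,3,0](1)
Move 5: P1 pit0 -> P1=[0,5,1,2,5,6](2) P2=[6,0,5,6,3,0](1)

Answer: 0 5 1 2 5 6 2 6 0 5 6 3 0 1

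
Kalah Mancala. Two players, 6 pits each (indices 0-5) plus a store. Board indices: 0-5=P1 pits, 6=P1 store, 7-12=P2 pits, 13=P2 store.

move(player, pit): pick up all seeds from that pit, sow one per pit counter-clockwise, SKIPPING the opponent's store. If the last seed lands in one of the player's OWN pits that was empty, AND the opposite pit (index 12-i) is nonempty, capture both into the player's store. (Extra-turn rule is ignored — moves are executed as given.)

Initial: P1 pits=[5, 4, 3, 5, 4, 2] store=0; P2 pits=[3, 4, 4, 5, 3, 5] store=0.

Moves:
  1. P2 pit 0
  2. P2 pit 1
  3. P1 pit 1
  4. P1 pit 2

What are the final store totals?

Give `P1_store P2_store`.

Answer: 1 1

Derivation:
Move 1: P2 pit0 -> P1=[5,4,3,5,4,2](0) P2=[0,5,5,6,3,5](0)
Move 2: P2 pit1 -> P1=[5,4,3,5,4,2](0) P2=[0,0,6,7,4,6](1)
Move 3: P1 pit1 -> P1=[5,0,4,6,5,3](0) P2=[0,0,6,7,4,6](1)
Move 4: P1 pit2 -> P1=[5,0,0,7,6,4](1) P2=[0,0,6,7,4,6](1)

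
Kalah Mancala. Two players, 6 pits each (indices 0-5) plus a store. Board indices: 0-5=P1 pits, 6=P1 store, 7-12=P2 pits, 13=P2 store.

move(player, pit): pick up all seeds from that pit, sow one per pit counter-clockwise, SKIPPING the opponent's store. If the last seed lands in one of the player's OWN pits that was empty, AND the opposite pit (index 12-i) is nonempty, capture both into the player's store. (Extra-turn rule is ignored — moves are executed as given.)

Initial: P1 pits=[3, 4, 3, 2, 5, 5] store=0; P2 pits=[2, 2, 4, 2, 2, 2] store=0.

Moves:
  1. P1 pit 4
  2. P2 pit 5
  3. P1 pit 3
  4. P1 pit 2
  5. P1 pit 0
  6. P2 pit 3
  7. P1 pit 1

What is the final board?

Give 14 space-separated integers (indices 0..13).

Move 1: P1 pit4 -> P1=[3,4,3,2,0,6](1) P2=[3,3,5,2,2,2](0)
Move 2: P2 pit5 -> P1=[4,4,3,2,0,6](1) P2=[3,3,5,2,2,0](1)
Move 3: P1 pit3 -> P1=[4,4,3,0,1,7](1) P2=[3,3,5,2,2,0](1)
Move 4: P1 pit2 -> P1=[4,4,0,1,2,8](1) P2=[3,3,5,2,2,0](1)
Move 5: P1 pit0 -> P1=[0,5,1,2,3,8](1) P2=[3,3,5,2,2,0](1)
Move 6: P2 pit3 -> P1=[0,5,1,2,3,8](1) P2=[3,3,5,0,3,1](1)
Move 7: P1 pit1 -> P1=[0,0,2,3,4,9](2) P2=[3,3,5,0,3,1](1)

Answer: 0 0 2 3 4 9 2 3 3 5 0 3 1 1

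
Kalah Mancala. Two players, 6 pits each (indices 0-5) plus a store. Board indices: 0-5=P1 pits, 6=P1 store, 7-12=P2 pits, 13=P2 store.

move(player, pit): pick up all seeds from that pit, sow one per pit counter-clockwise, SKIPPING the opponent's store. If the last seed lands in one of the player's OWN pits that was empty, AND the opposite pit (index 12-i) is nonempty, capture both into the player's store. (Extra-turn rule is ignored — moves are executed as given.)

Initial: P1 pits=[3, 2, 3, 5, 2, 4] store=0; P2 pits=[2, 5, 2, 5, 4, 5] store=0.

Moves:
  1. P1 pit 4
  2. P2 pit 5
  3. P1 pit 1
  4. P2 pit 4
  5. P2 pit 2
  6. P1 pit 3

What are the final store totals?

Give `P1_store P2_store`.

Move 1: P1 pit4 -> P1=[3,2,3,5,0,5](1) P2=[2,5,2,5,4,5](0)
Move 2: P2 pit5 -> P1=[4,3,4,6,0,5](1) P2=[2,5,2,5,4,0](1)
Move 3: P1 pit1 -> P1=[4,0,5,7,0,5](7) P2=[2,0,2,5,4,0](1)
Move 4: P2 pit4 -> P1=[5,1,5,7,0,5](7) P2=[2,0,2,5,0,1](2)
Move 5: P2 pit2 -> P1=[5,0,5,7,0,5](7) P2=[2,0,0,6,0,1](4)
Move 6: P1 pit3 -> P1=[5,0,5,0,1,6](8) P2=[3,1,1,7,0,1](4)

Answer: 8 4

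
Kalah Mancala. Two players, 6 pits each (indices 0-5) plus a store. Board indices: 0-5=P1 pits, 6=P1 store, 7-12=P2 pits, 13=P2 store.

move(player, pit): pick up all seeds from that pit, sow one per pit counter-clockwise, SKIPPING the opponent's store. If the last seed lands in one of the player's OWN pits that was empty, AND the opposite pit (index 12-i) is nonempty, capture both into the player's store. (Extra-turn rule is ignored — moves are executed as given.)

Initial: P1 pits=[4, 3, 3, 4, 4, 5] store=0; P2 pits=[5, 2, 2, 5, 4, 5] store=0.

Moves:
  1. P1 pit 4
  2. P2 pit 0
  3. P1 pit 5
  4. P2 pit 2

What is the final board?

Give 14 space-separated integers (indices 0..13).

Move 1: P1 pit4 -> P1=[4,3,3,4,0,6](1) P2=[6,3,2,5,4,5](0)
Move 2: P2 pit0 -> P1=[4,3,3,4,0,6](1) P2=[0,4,3,6,5,6](1)
Move 3: P1 pit5 -> P1=[4,3,3,4,0,0](2) P2=[1,5,4,7,6,6](1)
Move 4: P2 pit2 -> P1=[4,3,3,4,0,0](2) P2=[1,5,0,8,7,7](2)

Answer: 4 3 3 4 0 0 2 1 5 0 8 7 7 2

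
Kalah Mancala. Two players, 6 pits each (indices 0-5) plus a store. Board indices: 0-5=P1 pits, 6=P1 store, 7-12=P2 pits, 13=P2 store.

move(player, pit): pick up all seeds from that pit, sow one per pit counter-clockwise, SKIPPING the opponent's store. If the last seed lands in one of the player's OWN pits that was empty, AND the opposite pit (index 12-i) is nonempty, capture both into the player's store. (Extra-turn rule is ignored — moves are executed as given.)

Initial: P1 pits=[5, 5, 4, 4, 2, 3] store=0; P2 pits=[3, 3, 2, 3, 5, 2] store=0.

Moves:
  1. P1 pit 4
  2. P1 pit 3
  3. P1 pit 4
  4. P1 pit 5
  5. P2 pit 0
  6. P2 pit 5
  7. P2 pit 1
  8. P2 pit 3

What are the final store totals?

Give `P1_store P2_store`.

Move 1: P1 pit4 -> P1=[5,5,4,4,0,4](1) P2=[3,3,2,3,5,2](0)
Move 2: P1 pit3 -> P1=[5,5,4,0,1,5](2) P2=[4,3,2,3,5,2](0)
Move 3: P1 pit4 -> P1=[5,5,4,0,0,6](2) P2=[4,3,2,3,5,2](0)
Move 4: P1 pit5 -> P1=[5,5,4,0,0,0](3) P2=[5,4,3,4,6,2](0)
Move 5: P2 pit0 -> P1=[5,5,4,0,0,0](3) P2=[0,5,4,5,7,3](0)
Move 6: P2 pit5 -> P1=[6,6,4,0,0,0](3) P2=[0,5,4,5,7,0](1)
Move 7: P2 pit1 -> P1=[6,6,4,0,0,0](3) P2=[0,0,5,6,8,1](2)
Move 8: P2 pit3 -> P1=[7,7,5,0,0,0](3) P2=[0,0,5,0,9,2](3)

Answer: 3 3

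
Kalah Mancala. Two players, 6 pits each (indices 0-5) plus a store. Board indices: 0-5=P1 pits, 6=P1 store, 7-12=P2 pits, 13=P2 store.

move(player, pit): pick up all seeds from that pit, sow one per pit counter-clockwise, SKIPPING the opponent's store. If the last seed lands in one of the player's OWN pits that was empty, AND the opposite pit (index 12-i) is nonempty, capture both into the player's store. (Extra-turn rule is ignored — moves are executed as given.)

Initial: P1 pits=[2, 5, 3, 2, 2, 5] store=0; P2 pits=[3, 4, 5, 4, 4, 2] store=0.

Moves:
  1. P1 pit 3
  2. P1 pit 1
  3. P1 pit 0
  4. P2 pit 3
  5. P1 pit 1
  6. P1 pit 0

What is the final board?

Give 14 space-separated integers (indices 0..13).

Answer: 0 0 6 1 4 7 7 3 4 5 0 0 3 1

Derivation:
Move 1: P1 pit3 -> P1=[2,5,3,0,3,6](0) P2=[3,4,5,4,4,2](0)
Move 2: P1 pit1 -> P1=[2,0,4,1,4,7](1) P2=[3,4,5,4,4,2](0)
Move 3: P1 pit0 -> P1=[0,1,5,1,4,7](1) P2=[3,4,5,4,4,2](0)
Move 4: P2 pit3 -> P1=[1,1,5,1,4,7](1) P2=[3,4,5,0,5,3](1)
Move 5: P1 pit1 -> P1=[1,0,6,1,4,7](1) P2=[3,4,5,0,5,3](1)
Move 6: P1 pit0 -> P1=[0,0,6,1,4,7](7) P2=[3,4,5,0,0,3](1)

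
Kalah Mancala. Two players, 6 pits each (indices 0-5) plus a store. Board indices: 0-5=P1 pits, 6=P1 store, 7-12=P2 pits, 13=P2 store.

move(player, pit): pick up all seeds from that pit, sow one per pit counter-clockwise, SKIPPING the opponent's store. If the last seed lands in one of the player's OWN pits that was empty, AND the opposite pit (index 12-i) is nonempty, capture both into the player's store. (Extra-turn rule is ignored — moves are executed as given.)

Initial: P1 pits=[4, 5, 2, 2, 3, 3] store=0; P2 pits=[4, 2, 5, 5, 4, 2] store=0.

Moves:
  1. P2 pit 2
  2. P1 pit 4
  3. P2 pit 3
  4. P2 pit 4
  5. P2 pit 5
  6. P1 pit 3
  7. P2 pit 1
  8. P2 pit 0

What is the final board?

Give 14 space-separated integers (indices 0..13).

Answer: 8 8 0 0 1 5 2 0 1 2 1 1 1 11

Derivation:
Move 1: P2 pit2 -> P1=[5,5,2,2,3,3](0) P2=[4,2,0,6,5,3](1)
Move 2: P1 pit4 -> P1=[5,5,2,2,0,4](1) P2=[5,2,0,6,5,3](1)
Move 3: P2 pit3 -> P1=[6,6,3,2,0,4](1) P2=[5,2,0,0,6,4](2)
Move 4: P2 pit4 -> P1=[7,7,4,3,0,4](1) P2=[5,2,0,0,0,5](3)
Move 5: P2 pit5 -> P1=[8,8,5,4,0,4](1) P2=[5,2,0,0,0,0](4)
Move 6: P1 pit3 -> P1=[8,8,5,0,1,5](2) P2=[6,2,0,0,0,0](4)
Move 7: P2 pit1 -> P1=[8,8,0,0,1,5](2) P2=[6,0,1,0,0,0](10)
Move 8: P2 pit0 -> P1=[8,8,0,0,1,5](2) P2=[0,1,2,1,1,1](11)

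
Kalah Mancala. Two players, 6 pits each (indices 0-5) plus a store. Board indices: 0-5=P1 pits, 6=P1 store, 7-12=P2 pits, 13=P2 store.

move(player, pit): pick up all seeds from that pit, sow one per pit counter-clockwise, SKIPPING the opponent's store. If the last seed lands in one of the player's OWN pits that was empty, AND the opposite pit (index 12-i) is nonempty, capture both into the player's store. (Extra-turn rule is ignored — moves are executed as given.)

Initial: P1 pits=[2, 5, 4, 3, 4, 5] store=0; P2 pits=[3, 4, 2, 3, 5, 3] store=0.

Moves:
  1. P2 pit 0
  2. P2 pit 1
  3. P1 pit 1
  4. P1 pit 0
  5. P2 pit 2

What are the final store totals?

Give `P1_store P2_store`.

Move 1: P2 pit0 -> P1=[2,5,4,3,4,5](0) P2=[0,5,3,4,5,3](0)
Move 2: P2 pit1 -> P1=[2,5,4,3,4,5](0) P2=[0,0,4,5,6,4](1)
Move 3: P1 pit1 -> P1=[2,0,5,4,5,6](1) P2=[0,0,4,5,6,4](1)
Move 4: P1 pit0 -> P1=[0,1,6,4,5,6](1) P2=[0,0,4,5,6,4](1)
Move 5: P2 pit2 -> P1=[0,1,6,4,5,6](1) P2=[0,0,0,6,7,5](2)

Answer: 1 2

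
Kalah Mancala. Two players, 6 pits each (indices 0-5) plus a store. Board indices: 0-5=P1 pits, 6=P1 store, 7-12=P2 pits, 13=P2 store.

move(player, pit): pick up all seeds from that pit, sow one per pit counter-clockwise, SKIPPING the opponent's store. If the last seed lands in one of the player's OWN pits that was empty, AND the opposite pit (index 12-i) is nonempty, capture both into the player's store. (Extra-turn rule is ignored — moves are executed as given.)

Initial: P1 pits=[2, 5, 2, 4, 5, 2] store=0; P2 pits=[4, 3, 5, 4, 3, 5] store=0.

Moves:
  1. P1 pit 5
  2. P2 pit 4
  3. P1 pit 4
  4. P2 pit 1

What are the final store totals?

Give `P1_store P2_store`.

Answer: 2 1

Derivation:
Move 1: P1 pit5 -> P1=[2,5,2,4,5,0](1) P2=[5,3,5,4,3,5](0)
Move 2: P2 pit4 -> P1=[3,5,2,4,5,0](1) P2=[5,3,5,4,0,6](1)
Move 3: P1 pit4 -> P1=[3,5,2,4,0,1](2) P2=[6,4,6,4,0,6](1)
Move 4: P2 pit1 -> P1=[3,5,2,4,0,1](2) P2=[6,0,7,5,1,7](1)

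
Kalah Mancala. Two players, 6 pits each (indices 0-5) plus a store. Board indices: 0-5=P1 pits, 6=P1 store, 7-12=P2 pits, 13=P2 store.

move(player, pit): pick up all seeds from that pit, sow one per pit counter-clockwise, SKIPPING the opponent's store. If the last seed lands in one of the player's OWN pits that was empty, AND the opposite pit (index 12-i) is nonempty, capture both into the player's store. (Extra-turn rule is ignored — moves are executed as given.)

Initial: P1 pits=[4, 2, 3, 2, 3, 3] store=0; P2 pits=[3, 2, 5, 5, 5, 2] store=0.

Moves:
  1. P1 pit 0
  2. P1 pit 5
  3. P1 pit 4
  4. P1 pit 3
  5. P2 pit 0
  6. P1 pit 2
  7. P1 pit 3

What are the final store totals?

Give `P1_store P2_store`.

Answer: 4 0

Derivation:
Move 1: P1 pit0 -> P1=[0,3,4,3,4,3](0) P2=[3,2,5,5,5,2](0)
Move 2: P1 pit5 -> P1=[0,3,4,3,4,0](1) P2=[4,3,5,5,5,2](0)
Move 3: P1 pit4 -> P1=[0,3,4,3,0,1](2) P2=[5,4,5,5,5,2](0)
Move 4: P1 pit3 -> P1=[0,3,4,0,1,2](3) P2=[5,4,5,5,5,2](0)
Move 5: P2 pit0 -> P1=[0,3,4,0,1,2](3) P2=[0,5,6,6,6,3](0)
Move 6: P1 pit2 -> P1=[0,3,0,1,2,3](4) P2=[0,5,6,6,6,3](0)
Move 7: P1 pit3 -> P1=[0,3,0,0,3,3](4) P2=[0,5,6,6,6,3](0)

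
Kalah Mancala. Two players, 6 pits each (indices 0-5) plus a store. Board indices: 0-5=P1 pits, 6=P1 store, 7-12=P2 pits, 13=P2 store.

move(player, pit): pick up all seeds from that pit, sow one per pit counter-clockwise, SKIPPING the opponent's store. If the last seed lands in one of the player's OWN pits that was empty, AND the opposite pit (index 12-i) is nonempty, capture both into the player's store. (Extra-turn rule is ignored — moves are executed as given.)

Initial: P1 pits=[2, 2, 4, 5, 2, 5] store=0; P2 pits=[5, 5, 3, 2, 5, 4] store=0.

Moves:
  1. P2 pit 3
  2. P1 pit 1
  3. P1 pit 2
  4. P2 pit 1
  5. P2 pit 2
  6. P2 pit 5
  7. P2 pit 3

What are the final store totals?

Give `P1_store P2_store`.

Move 1: P2 pit3 -> P1=[2,2,4,5,2,5](0) P2=[5,5,3,0,6,5](0)
Move 2: P1 pit1 -> P1=[2,0,5,6,2,5](0) P2=[5,5,3,0,6,5](0)
Move 3: P1 pit2 -> P1=[2,0,0,7,3,6](1) P2=[6,5,3,0,6,5](0)
Move 4: P2 pit1 -> P1=[2,0,0,7,3,6](1) P2=[6,0,4,1,7,6](1)
Move 5: P2 pit2 -> P1=[2,0,0,7,3,6](1) P2=[6,0,0,2,8,7](2)
Move 6: P2 pit5 -> P1=[3,1,1,8,4,7](1) P2=[6,0,0,2,8,0](3)
Move 7: P2 pit3 -> P1=[0,1,1,8,4,7](1) P2=[6,0,0,0,9,0](7)

Answer: 1 7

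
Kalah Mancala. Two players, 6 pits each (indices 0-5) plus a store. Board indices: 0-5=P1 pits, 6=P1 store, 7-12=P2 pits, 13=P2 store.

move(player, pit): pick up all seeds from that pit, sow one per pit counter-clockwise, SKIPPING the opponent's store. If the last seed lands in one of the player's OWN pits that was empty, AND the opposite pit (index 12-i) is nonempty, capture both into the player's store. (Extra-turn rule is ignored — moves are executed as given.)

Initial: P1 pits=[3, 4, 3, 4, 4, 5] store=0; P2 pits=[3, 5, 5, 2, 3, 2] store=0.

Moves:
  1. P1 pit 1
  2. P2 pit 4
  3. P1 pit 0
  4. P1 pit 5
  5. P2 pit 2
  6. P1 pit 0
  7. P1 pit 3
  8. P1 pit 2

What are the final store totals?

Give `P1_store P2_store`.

Answer: 3 2

Derivation:
Move 1: P1 pit1 -> P1=[3,0,4,5,5,6](0) P2=[3,5,5,2,3,2](0)
Move 2: P2 pit4 -> P1=[4,0,4,5,5,6](0) P2=[3,5,5,2,0,3](1)
Move 3: P1 pit0 -> P1=[0,1,5,6,6,6](0) P2=[3,5,5,2,0,3](1)
Move 4: P1 pit5 -> P1=[0,1,5,6,6,0](1) P2=[4,6,6,3,1,3](1)
Move 5: P2 pit2 -> P1=[1,2,5,6,6,0](1) P2=[4,6,0,4,2,4](2)
Move 6: P1 pit0 -> P1=[0,3,5,6,6,0](1) P2=[4,6,0,4,2,4](2)
Move 7: P1 pit3 -> P1=[0,3,5,0,7,1](2) P2=[5,7,1,4,2,4](2)
Move 8: P1 pit2 -> P1=[0,3,0,1,8,2](3) P2=[6,7,1,4,2,4](2)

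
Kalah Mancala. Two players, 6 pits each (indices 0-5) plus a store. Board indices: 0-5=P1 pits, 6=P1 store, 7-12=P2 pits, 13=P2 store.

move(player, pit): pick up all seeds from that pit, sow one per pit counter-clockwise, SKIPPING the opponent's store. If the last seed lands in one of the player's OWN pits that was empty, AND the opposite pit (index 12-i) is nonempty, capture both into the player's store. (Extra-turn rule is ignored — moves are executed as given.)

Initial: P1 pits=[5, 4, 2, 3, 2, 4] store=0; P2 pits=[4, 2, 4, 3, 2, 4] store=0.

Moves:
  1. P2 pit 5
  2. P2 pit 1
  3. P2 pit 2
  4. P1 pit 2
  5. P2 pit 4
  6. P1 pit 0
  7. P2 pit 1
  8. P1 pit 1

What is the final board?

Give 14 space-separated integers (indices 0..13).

Move 1: P2 pit5 -> P1=[6,5,3,3,2,4](0) P2=[4,2,4,3,2,0](1)
Move 2: P2 pit1 -> P1=[6,5,3,3,2,4](0) P2=[4,0,5,4,2,0](1)
Move 3: P2 pit2 -> P1=[7,5,3,3,2,4](0) P2=[4,0,0,5,3,1](2)
Move 4: P1 pit2 -> P1=[7,5,0,4,3,5](0) P2=[4,0,0,5,3,1](2)
Move 5: P2 pit4 -> P1=[8,5,0,4,3,5](0) P2=[4,0,0,5,0,2](3)
Move 6: P1 pit0 -> P1=[0,6,1,5,4,6](1) P2=[5,1,0,5,0,2](3)
Move 7: P2 pit1 -> P1=[0,6,1,0,4,6](1) P2=[5,0,0,5,0,2](9)
Move 8: P1 pit1 -> P1=[0,0,2,1,5,7](2) P2=[6,0,0,5,0,2](9)

Answer: 0 0 2 1 5 7 2 6 0 0 5 0 2 9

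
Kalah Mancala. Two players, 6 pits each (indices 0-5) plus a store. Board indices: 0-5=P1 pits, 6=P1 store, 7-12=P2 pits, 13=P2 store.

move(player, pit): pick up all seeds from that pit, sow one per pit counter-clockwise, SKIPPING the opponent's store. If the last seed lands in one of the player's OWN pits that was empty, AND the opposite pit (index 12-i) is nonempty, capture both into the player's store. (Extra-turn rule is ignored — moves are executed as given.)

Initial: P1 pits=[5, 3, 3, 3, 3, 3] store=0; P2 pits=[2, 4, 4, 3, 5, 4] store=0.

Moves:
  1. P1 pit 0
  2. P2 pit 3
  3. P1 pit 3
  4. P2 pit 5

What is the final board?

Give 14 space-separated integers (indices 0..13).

Answer: 1 5 5 1 5 5 1 3 4 4 0 6 0 2

Derivation:
Move 1: P1 pit0 -> P1=[0,4,4,4,4,4](0) P2=[2,4,4,3,5,4](0)
Move 2: P2 pit3 -> P1=[0,4,4,4,4,4](0) P2=[2,4,4,0,6,5](1)
Move 3: P1 pit3 -> P1=[0,4,4,0,5,5](1) P2=[3,4,4,0,6,5](1)
Move 4: P2 pit5 -> P1=[1,5,5,1,5,5](1) P2=[3,4,4,0,6,0](2)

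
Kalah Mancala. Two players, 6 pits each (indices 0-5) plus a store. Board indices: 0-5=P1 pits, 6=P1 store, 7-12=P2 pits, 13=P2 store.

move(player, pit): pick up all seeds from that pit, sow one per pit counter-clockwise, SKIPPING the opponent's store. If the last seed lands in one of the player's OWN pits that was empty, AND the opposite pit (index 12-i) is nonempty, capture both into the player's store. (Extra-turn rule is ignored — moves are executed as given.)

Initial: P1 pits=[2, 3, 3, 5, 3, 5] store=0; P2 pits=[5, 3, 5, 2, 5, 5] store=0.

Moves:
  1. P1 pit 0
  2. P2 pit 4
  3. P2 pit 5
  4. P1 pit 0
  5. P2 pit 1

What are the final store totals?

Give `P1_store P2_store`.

Move 1: P1 pit0 -> P1=[0,4,4,5,3,5](0) P2=[5,3,5,2,5,5](0)
Move 2: P2 pit4 -> P1=[1,5,5,5,3,5](0) P2=[5,3,5,2,0,6](1)
Move 3: P2 pit5 -> P1=[2,6,6,6,4,5](0) P2=[5,3,5,2,0,0](2)
Move 4: P1 pit0 -> P1=[0,7,7,6,4,5](0) P2=[5,3,5,2,0,0](2)
Move 5: P2 pit1 -> P1=[0,0,7,6,4,5](0) P2=[5,0,6,3,0,0](10)

Answer: 0 10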